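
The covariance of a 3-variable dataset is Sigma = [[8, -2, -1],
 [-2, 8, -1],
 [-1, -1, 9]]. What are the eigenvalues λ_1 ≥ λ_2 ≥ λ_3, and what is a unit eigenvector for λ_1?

Step 1 — characteristic polynomial p(λ) = det(λI - Sigma) = λ³ - tr·λ² + c_1·λ - det, where tr = trace, c_1 = sum of the principal 2×2 minors, det = det(Sigma):
  tr = 8 + 8 + 9 = 25,
  c_1 = (8·8 - (-2)²) + (8·9 - (-1)²) + (8·9 - (-1)²) = 60 + 71 + 71 = 202,
  det = 8·(8·9 - (-1)²) - (-2)·((-2)·9 - (-1)·(-1)) + (-1)·((-2)·(-1) - 8·(-1)) = 8·(71) - (-2)·(-19) + (-1)·(10) = 520.
  So p(λ) = λ³ - 25λ² + 202λ - 520.
Step 2 — look for an integer root (rational root theorem: any rational root is an integer divisor of 520). Testing λ = 10:
  p(10) = 1000 - 2500 + 2020 - 520 = 0  ✓
  Dividing out (λ - 10): p(λ) = (λ - 10)(λ² - 15λ + 52).
Step 3 — remaining eigenvalues from the quadratic λ² - 15λ + 52 = 0:
  Δ = 15² - 4·52 = 225 - 208 = 17,  λ = (15 ± √17)/2 = (15 ± 4.1231)/2 ≈ 9.5616 or 5.4384.
  Sorted: λ_1 = 10,  λ_2 = 9.5616,  λ_3 = 5.4384  (check: sum = 25 = tr ✓).

Step 4 — unit eigenvector for λ_1 = 10: v spans the null space of (Sigma - λ_1 I), whose rows are
  r_1 = (-2, -2, -1),  r_2 = (-2, -2, -1),  r_3 = (-1, -1, -1).
  v is orthogonal to every row, so take v ∝ r_1 × r_3 = ((-2)·(-1) - (-1)·(-1), (-1)·(-1) - (-2)·(-1), (-2)·(-1) - (-2)·(-1)) = (1, -1, 0).
  Let u = (1, -1, 0).
  ||u|| = √((1)² + (-1)² + (0)²) = √(2) ≈ 1.4142,  v_1 = u/||u|| ≈ (0.7071, -0.7071, 0) (||v_1|| = 1).

λ_1 = 10,  λ_2 = 9.5616,  λ_3 = 5.4384;  v_1 ≈ (0.7071, -0.7071, 0)


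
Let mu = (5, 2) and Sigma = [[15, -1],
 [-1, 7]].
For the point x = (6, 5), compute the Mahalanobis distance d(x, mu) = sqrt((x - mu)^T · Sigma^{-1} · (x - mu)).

Step 1 — centre the observation: (x - mu) = (1, 3).

Step 2 — invert Sigma. det(Sigma) = 15·7 - (-1)² = 104.
  Sigma^{-1} = (1/det) · [[d, -b], [-b, a]] = [[0.0673, 0.0096],
 [0.0096, 0.1442]].

Step 3 — form the quadratic (x - mu)^T · Sigma^{-1} · (x - mu):
  Sigma^{-1} · (x - mu) = (0.0962, 0.4423).
  (x - mu)^T · [Sigma^{-1} · (x - mu)] = (1)·(0.0962) + (3)·(0.4423) = 1.4231.

Step 4 — take square root: d = √(1.4231) ≈ 1.1929.

d(x, mu) = √(1.4231) ≈ 1.1929


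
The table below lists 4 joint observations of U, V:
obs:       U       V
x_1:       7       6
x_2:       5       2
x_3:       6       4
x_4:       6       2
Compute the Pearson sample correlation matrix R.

Step 1 — column means:
  mean(U) = (7 + 5 + 6 + 6) / 4 = 24/4 = 6
  mean(V) = (6 + 2 + 4 + 2) / 4 = 14/4 = 3.5

Step 2 — sample variances and covariances s[i,j] = (1/(n-1)) · Σ_k (x_{k,i} - mean_i) · (x_{k,j} - mean_j), with n-1 = 3:
  s[U,U] = ((1)·(1) + (-1)·(-1) + (0)·(0) + (0)·(0)) / 3 = 2/3 = 0.6667
  s[U,V] = ((1)·(2.5) + (-1)·(-1.5) + (0)·(0.5) + (0)·(-1.5)) / 3 = 4/3 = 1.3333
  s[V,V] = ((2.5)·(2.5) + (-1.5)·(-1.5) + (0.5)·(0.5) + (-1.5)·(-1.5)) / 3 = 11/3 = 3.6667
  Sample standard deviations s_i = √(s[i,i]):
  s(U) = √(0.6667) = 0.8165
  s(V) = √(3.6667) = 1.9149

Step 3 — r_{ij} = s_{ij} / (s_i · s_j):
  r[U,U] = 1 (diagonal).
  r[U,V] = 1.3333 / (0.8165 · 1.9149) = 1.3333 / 1.5635 = 0.8528
  r[V,V] = 1 (diagonal).

R is symmetric with unit diagonal. Assembling:

R = [[1, 0.8528],
 [0.8528, 1]]


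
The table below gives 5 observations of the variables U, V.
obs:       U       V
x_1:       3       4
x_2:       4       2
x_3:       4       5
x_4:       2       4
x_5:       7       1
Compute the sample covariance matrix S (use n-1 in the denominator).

Step 1 — column means:
  mean(U) = (3 + 4 + 4 + 2 + 7) / 5 = 20/5 = 4
  mean(V) = (4 + 2 + 5 + 4 + 1) / 5 = 16/5 = 3.2

Step 2 — sample covariance S[i,j] = (1/(n-1)) · Σ_k (x_{k,i} - mean_i) · (x_{k,j} - mean_j), with n-1 = 4.
  S[U,U] = ((-1)·(-1) + (0)·(0) + (0)·(0) + (-2)·(-2) + (3)·(3)) / 4 = 14/4 = 3.5
  S[U,V] = ((-1)·(0.8) + (0)·(-1.2) + (0)·(1.8) + (-2)·(0.8) + (3)·(-2.2)) / 4 = -9/4 = -2.25
  S[V,V] = ((0.8)·(0.8) + (-1.2)·(-1.2) + (1.8)·(1.8) + (0.8)·(0.8) + (-2.2)·(-2.2)) / 4 = 10.8/4 = 2.7

S is symmetric (S[j,i] = S[i,j]). Assembling:

S = [[3.5, -2.25],
 [-2.25, 2.7]]


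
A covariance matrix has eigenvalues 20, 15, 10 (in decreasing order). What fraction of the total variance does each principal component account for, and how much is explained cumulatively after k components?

Step 1 — total variance = trace(Sigma) = Σ λ_i = 20 + 15 + 10 = 45.

Step 2 — fraction explained by component i = λ_i / Σ λ:
  PC1: 20/45 = 0.4444
  PC2: 15/45 = 0.3333
  PC3: 10/45 = 0.2222

Step 3 — cumulative fraction after k components = (λ_1 + ... + λ_k) / Σ λ:
  k = 1: 20/45 = 0.4444
  k = 2: (20 + 15)/45 = 35/45 = 0.7778
  k = 3: (20 + 15 + 10)/45 = 45/45 = 1

Summary (fraction, with percent):

explained: PC1 0.4444 (44.44%), PC2 0.3333 (33.33%), PC3 0.2222 (22.22%);  cumulative: 0.4444, 0.7778, 1


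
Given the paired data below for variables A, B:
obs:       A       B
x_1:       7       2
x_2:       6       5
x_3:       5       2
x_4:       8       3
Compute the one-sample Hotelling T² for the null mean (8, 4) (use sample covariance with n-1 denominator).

Step 1 — sample mean vector:
  mean(A) = (7 + 6 + 5 + 8) / 4 = 26/4 = 6.5
  mean(B) = (2 + 5 + 2 + 3) / 4 = 12/4 = 3
  x̄ = (6.5, 3),  deviation x̄ - mu_0 = (6.5, 3) - (8, 4) = (-1.5, -1).

Step 2 — sample covariance matrix, S[i,j] = (1/(n-1)) · Σ_k (x_{k,i} - mean_i) · (x_{k,j} - mean_j), divisor n-1 = 3:
  S[A,A] = ((0.5)·(0.5) + (-0.5)·(-0.5) + (-1.5)·(-1.5) + (1.5)·(1.5)) / 3 = 5/3 = 1.6667
  S[A,B] = ((0.5)·(-1) + (-0.5)·(2) + (-1.5)·(-1) + (1.5)·(0)) / 3 = 0/3 = 0
  S[B,B] = ((-1)·(-1) + (2)·(2) + (-1)·(-1) + (0)·(0)) / 3 = 6/3 = 2
  S = [[1.6667, 0],
 [0, 2]].

Step 3 — invert S. det(S) = 1.6667·2 - (0)² = 3.3333.
  S^{-1} = (1/det) · [[d, -b], [-b, a]] = [[0.6, 0],
 [0, 0.5]].

Step 4 — quadratic form (x̄ - mu_0)^T · S^{-1} · (x̄ - mu_0):
  S^{-1} · (x̄ - mu_0) = (-0.9, -0.5),
  (x̄ - mu_0)^T · [...] = (-1.5)·(-0.9) + (-1)·(-0.5) = 1.85.

Step 5 — scale by n: T² = 4 · 1.85 = 7.4.

T² ≈ 7.4


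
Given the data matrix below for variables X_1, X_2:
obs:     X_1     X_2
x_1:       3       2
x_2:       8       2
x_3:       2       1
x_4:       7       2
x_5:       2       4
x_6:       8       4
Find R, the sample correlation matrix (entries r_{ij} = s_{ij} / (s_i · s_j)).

Step 1 — column means:
  mean(X_1) = (3 + 8 + 2 + 7 + 2 + 8) / 6 = 30/6 = 5
  mean(X_2) = (2 + 2 + 1 + 2 + 4 + 4) / 6 = 15/6 = 2.5

Step 2 — sample variances and covariances s[i,j] = (1/(n-1)) · Σ_k (x_{k,i} - mean_i) · (x_{k,j} - mean_j), with n-1 = 5:
  s[X_1,X_1] = ((-2)·(-2) + (3)·(3) + (-3)·(-3) + (2)·(2) + (-3)·(-3) + (3)·(3)) / 5 = 44/5 = 8.8
  s[X_1,X_2] = ((-2)·(-0.5) + (3)·(-0.5) + (-3)·(-1.5) + (2)·(-0.5) + (-3)·(1.5) + (3)·(1.5)) / 5 = 3/5 = 0.6
  s[X_2,X_2] = ((-0.5)·(-0.5) + (-0.5)·(-0.5) + (-1.5)·(-1.5) + (-0.5)·(-0.5) + (1.5)·(1.5) + (1.5)·(1.5)) / 5 = 7.5/5 = 1.5
  Sample standard deviations s_i = √(s[i,i]):
  s(X_1) = √(8.8) = 2.9665
  s(X_2) = √(1.5) = 1.2247

Step 3 — r_{ij} = s_{ij} / (s_i · s_j):
  r[X_1,X_1] = 1 (diagonal).
  r[X_1,X_2] = 0.6 / (2.9665 · 1.2247) = 0.6 / 3.6332 = 0.1651
  r[X_2,X_2] = 1 (diagonal).

R is symmetric with unit diagonal. Assembling:

R = [[1, 0.1651],
 [0.1651, 1]]


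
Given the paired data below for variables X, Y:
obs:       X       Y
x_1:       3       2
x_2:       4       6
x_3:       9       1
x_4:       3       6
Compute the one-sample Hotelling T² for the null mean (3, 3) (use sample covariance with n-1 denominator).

Step 1 — sample mean vector:
  mean(X) = (3 + 4 + 9 + 3) / 4 = 19/4 = 4.75
  mean(Y) = (2 + 6 + 1 + 6) / 4 = 15/4 = 3.75
  x̄ = (4.75, 3.75),  deviation x̄ - mu_0 = (4.75, 3.75) - (3, 3) = (1.75, 0.75).

Step 2 — sample covariance matrix, S[i,j] = (1/(n-1)) · Σ_k (x_{k,i} - mean_i) · (x_{k,j} - mean_j), divisor n-1 = 3:
  S[X,X] = ((-1.75)·(-1.75) + (-0.75)·(-0.75) + (4.25)·(4.25) + (-1.75)·(-1.75)) / 3 = 24.75/3 = 8.25
  S[X,Y] = ((-1.75)·(-1.75) + (-0.75)·(2.25) + (4.25)·(-2.75) + (-1.75)·(2.25)) / 3 = -14.25/3 = -4.75
  S[Y,Y] = ((-1.75)·(-1.75) + (2.25)·(2.25) + (-2.75)·(-2.75) + (2.25)·(2.25)) / 3 = 20.75/3 = 6.9167
  S = [[8.25, -4.75],
 [-4.75, 6.9167]].

Step 3 — invert S. det(S) = 8.25·6.9167 - (-4.75)² = 34.5.
  S^{-1} = (1/det) · [[d, -b], [-b, a]] = [[0.2005, 0.1377],
 [0.1377, 0.2391]].

Step 4 — quadratic form (x̄ - mu_0)^T · S^{-1} · (x̄ - mu_0):
  S^{-1} · (x̄ - mu_0) = (0.4541, 0.4203),
  (x̄ - mu_0)^T · [...] = (1.75)·(0.4541) + (0.75)·(0.4203) = 1.1099.

Step 5 — scale by n: T² = 4 · 1.1099 = 4.4396.

T² ≈ 4.4396


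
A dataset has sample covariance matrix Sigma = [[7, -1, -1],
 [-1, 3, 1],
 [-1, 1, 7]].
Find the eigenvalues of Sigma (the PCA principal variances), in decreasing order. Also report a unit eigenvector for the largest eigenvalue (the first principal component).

Step 1 — characteristic polynomial p(λ) = det(λI - Sigma) = λ³ - tr·λ² + c_1·λ - det, where tr = trace, c_1 = sum of the principal 2×2 minors, det = det(Sigma):
  tr = 7 + 3 + 7 = 17,
  c_1 = (7·3 - (-1)²) + (7·7 - (-1)²) + (3·7 - (1)²) = 20 + 48 + 20 = 88,
  det = 7·(3·7 - (1)²) - (-1)·((-1)·7 - (1)·(-1)) + (-1)·((-1)·(1) - 3·(-1)) = 7·(20) - (-1)·(-6) + (-1)·(2) = 132.
  So p(λ) = λ³ - 17λ² + 88λ - 132.
Step 2 — look for an integer root (rational root theorem: any rational root is an integer divisor of 132). Testing λ = 6:
  p(6) = 216 - 612 + 528 - 132 = 0  ✓
  Dividing out (λ - 6): p(λ) = (λ - 6)(λ² - 11λ + 22).
Step 3 — remaining eigenvalues from the quadratic λ² - 11λ + 22 = 0:
  Δ = 11² - 4·22 = 121 - 88 = 33,  λ = (11 ± √33)/2 = (11 ± 5.7446)/2 ≈ 8.3723 or 2.6277.
  Sorted: λ_1 = 8.3723,  λ_2 = 6,  λ_3 = 2.6277  (check: sum = 17 = tr ✓).

Step 4 — unit eigenvector for λ_1 ≈ 8.3723: v spans the null space of (Sigma - λ_1 I), whose rows are
  r_1 = (-1.3723, -1, -1),  r_2 = (-1, -5.3723, 1),  r_3 = (-1, 1, -1.3723).
  v is orthogonal to every row, so take v ∝ r_1 × r_2 = ((-1)·(1) - (-1)·(-5.3723), (-1)·(-1) - (-1.3723)·(1), (-1.3723)·(-5.3723) - (-1)·(-1)) ≈ (-6.3723, 2.3723, 6.3723).
  Rescale (multiply by -1 so the first nonzero entry is positive): u = (6.3723, -2.3723, -6.3723).
  ||u|| = √((6.3723)² + (-2.3723)² + (-6.3723)²) = √(86.8397) ≈ 9.3188,  v_1 = u/||u|| ≈ (0.6838, -0.2546, -0.6838) (||v_1|| = 1).

λ_1 = 8.3723,  λ_2 = 6,  λ_3 = 2.6277;  v_1 ≈ (0.6838, -0.2546, -0.6838)


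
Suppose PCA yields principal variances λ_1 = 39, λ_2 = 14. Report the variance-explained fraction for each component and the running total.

Step 1 — total variance = trace(Sigma) = Σ λ_i = 39 + 14 = 53.

Step 2 — fraction explained by component i = λ_i / Σ λ:
  PC1: 39/53 = 0.7358
  PC2: 14/53 = 0.2642

Step 3 — cumulative fraction after k components = (λ_1 + ... + λ_k) / Σ λ:
  k = 1: 39/53 = 0.7358
  k = 2: (39 + 14)/53 = 53/53 = 1

Summary (fraction, with percent):

explained: PC1 0.7358 (73.58%), PC2 0.2642 (26.42%);  cumulative: 0.7358, 1


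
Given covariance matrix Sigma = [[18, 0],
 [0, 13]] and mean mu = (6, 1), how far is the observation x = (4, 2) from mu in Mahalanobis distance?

Step 1 — centre the observation: (x - mu) = (-2, 1).

Step 2 — invert Sigma. det(Sigma) = 18·13 - (0)² = 234.
  Sigma^{-1} = (1/det) · [[d, -b], [-b, a]] = [[0.0556, 0],
 [0, 0.0769]].

Step 3 — form the quadratic (x - mu)^T · Sigma^{-1} · (x - mu):
  Sigma^{-1} · (x - mu) = (-0.1111, 0.0769).
  (x - mu)^T · [Sigma^{-1} · (x - mu)] = (-2)·(-0.1111) + (1)·(0.0769) = 0.2991.

Step 4 — take square root: d = √(0.2991) ≈ 0.5469.

d(x, mu) = √(0.2991) ≈ 0.5469


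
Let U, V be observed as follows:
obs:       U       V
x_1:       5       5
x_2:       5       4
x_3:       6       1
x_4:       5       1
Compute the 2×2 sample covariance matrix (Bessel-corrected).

Step 1 — column means:
  mean(U) = (5 + 5 + 6 + 5) / 4 = 21/4 = 5.25
  mean(V) = (5 + 4 + 1 + 1) / 4 = 11/4 = 2.75

Step 2 — sample covariance S[i,j] = (1/(n-1)) · Σ_k (x_{k,i} - mean_i) · (x_{k,j} - mean_j), with n-1 = 3.
  S[U,U] = ((-0.25)·(-0.25) + (-0.25)·(-0.25) + (0.75)·(0.75) + (-0.25)·(-0.25)) / 3 = 0.75/3 = 0.25
  S[U,V] = ((-0.25)·(2.25) + (-0.25)·(1.25) + (0.75)·(-1.75) + (-0.25)·(-1.75)) / 3 = -1.75/3 = -0.5833
  S[V,V] = ((2.25)·(2.25) + (1.25)·(1.25) + (-1.75)·(-1.75) + (-1.75)·(-1.75)) / 3 = 12.75/3 = 4.25

S is symmetric (S[j,i] = S[i,j]). Assembling:

S = [[0.25, -0.5833],
 [-0.5833, 4.25]]


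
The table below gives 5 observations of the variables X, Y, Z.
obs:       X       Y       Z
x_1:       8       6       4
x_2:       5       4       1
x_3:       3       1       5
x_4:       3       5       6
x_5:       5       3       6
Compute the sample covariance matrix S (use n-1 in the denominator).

Step 1 — column means:
  mean(X) = (8 + 5 + 3 + 3 + 5) / 5 = 24/5 = 4.8
  mean(Y) = (6 + 4 + 1 + 5 + 3) / 5 = 19/5 = 3.8
  mean(Z) = (4 + 1 + 5 + 6 + 6) / 5 = 22/5 = 4.4

Step 2 — sample covariance S[i,j] = (1/(n-1)) · Σ_k (x_{k,i} - mean_i) · (x_{k,j} - mean_j), with n-1 = 4.
  S[X,X] = ((3.2)·(3.2) + (0.2)·(0.2) + (-1.8)·(-1.8) + (-1.8)·(-1.8) + (0.2)·(0.2)) / 4 = 16.8/4 = 4.2
  S[X,Y] = ((3.2)·(2.2) + (0.2)·(0.2) + (-1.8)·(-2.8) + (-1.8)·(1.2) + (0.2)·(-0.8)) / 4 = 9.8/4 = 2.45
  S[X,Z] = ((3.2)·(-0.4) + (0.2)·(-3.4) + (-1.8)·(0.6) + (-1.8)·(1.6) + (0.2)·(1.6)) / 4 = -5.6/4 = -1.4
  S[Y,Y] = ((2.2)·(2.2) + (0.2)·(0.2) + (-2.8)·(-2.8) + (1.2)·(1.2) + (-0.8)·(-0.8)) / 4 = 14.8/4 = 3.7
  S[Y,Z] = ((2.2)·(-0.4) + (0.2)·(-3.4) + (-2.8)·(0.6) + (1.2)·(1.6) + (-0.8)·(1.6)) / 4 = -2.6/4 = -0.65
  S[Z,Z] = ((-0.4)·(-0.4) + (-3.4)·(-3.4) + (0.6)·(0.6) + (1.6)·(1.6) + (1.6)·(1.6)) / 4 = 17.2/4 = 4.3

S is symmetric (S[j,i] = S[i,j]). Assembling:

S = [[4.2, 2.45, -1.4],
 [2.45, 3.7, -0.65],
 [-1.4, -0.65, 4.3]]


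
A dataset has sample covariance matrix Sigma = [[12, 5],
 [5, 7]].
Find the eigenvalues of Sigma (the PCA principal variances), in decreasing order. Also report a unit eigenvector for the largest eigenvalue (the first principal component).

Step 1 — characteristic polynomial of 2×2 Sigma:
  det(Sigma - λI) = λ² - trace · λ + det = 0.
  trace = 12 + 7 = 19, det = 12·7 - (5)² = 59.
Step 2 — discriminant:
  Δ = trace² - 4·det = 361 - 236 = 125.
Step 3 — eigenvalues:
  λ = (trace ± √Δ)/2 = (19 ± 11.1803)/2,
  λ_1 = 15.0902,  λ_2 = 3.9098.

Step 4 — unit eigenvector for λ_1: solve (Sigma - λ_1 I)v = 0. First row:
  (12 - 15.0902)·v_x + (5)·v_y = 0, i.e. (-3.0902)·v_x + (5)·v_y = 0,
  so v ∝ (b, λ_1 - a) = (5, 3.0902) = u.
  ||u|| = √((5)² + (3.0902)²) = √(34.5492) ≈ 5.8779,
  v_1 = u/||u|| ≈ (0.8507, 0.5257) (||v_1|| = 1).

λ_1 = 15.0902,  λ_2 = 3.9098;  v_1 ≈ (0.8507, 0.5257)


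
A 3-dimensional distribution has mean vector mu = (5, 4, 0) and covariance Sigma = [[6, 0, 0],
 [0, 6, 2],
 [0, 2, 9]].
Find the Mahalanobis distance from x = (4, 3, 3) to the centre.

Step 1 — centre the observation: (x - mu) = (-1, -1, 3).

Step 2 — invert Sigma (cofactor / det for 3×3, or solve directly):
  Sigma^{-1} = [[0.1667, 0, 0],
 [0, 0.18, -0.04],
 [0, -0.04, 0.12]].

Step 3 — form the quadratic (x - mu)^T · Sigma^{-1} · (x - mu):
  Sigma^{-1} · (x - mu) = (-0.1667, -0.3, 0.4).
  (x - mu)^T · [Sigma^{-1} · (x - mu)] = (-1)·(-0.1667) + (-1)·(-0.3) + (3)·(0.4) = 1.6667.

Step 4 — take square root: d = √(1.6667) ≈ 1.291.

d(x, mu) = √(1.6667) ≈ 1.291


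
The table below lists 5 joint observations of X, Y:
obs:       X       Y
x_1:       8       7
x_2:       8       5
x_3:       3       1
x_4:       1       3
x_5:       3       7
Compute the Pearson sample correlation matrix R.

Step 1 — column means:
  mean(X) = (8 + 8 + 3 + 1 + 3) / 5 = 23/5 = 4.6
  mean(Y) = (7 + 5 + 1 + 3 + 7) / 5 = 23/5 = 4.6

Step 2 — sample variances and covariances s[i,j] = (1/(n-1)) · Σ_k (x_{k,i} - mean_i) · (x_{k,j} - mean_j), with n-1 = 4:
  s[X,X] = ((3.4)·(3.4) + (3.4)·(3.4) + (-1.6)·(-1.6) + (-3.6)·(-3.6) + (-1.6)·(-1.6)) / 4 = 41.2/4 = 10.3
  s[X,Y] = ((3.4)·(2.4) + (3.4)·(0.4) + (-1.6)·(-3.6) + (-3.6)·(-1.6) + (-1.6)·(2.4)) / 4 = 17.2/4 = 4.3
  s[Y,Y] = ((2.4)·(2.4) + (0.4)·(0.4) + (-3.6)·(-3.6) + (-1.6)·(-1.6) + (2.4)·(2.4)) / 4 = 27.2/4 = 6.8
  Sample standard deviations s_i = √(s[i,i]):
  s(X) = √(10.3) = 3.2094
  s(Y) = √(6.8) = 2.6077

Step 3 — r_{ij} = s_{ij} / (s_i · s_j):
  r[X,X] = 1 (diagonal).
  r[X,Y] = 4.3 / (3.2094 · 2.6077) = 4.3 / 8.369 = 0.5138
  r[Y,Y] = 1 (diagonal).

R is symmetric with unit diagonal. Assembling:

R = [[1, 0.5138],
 [0.5138, 1]]


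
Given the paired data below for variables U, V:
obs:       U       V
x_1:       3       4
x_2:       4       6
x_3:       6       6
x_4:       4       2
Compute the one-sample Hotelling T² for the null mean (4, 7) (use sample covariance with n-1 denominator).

Step 1 — sample mean vector:
  mean(U) = (3 + 4 + 6 + 4) / 4 = 17/4 = 4.25
  mean(V) = (4 + 6 + 6 + 2) / 4 = 18/4 = 4.5
  x̄ = (4.25, 4.5),  deviation x̄ - mu_0 = (4.25, 4.5) - (4, 7) = (0.25, -2.5).

Step 2 — sample covariance matrix, S[i,j] = (1/(n-1)) · Σ_k (x_{k,i} - mean_i) · (x_{k,j} - mean_j), divisor n-1 = 3:
  S[U,U] = ((-1.25)·(-1.25) + (-0.25)·(-0.25) + (1.75)·(1.75) + (-0.25)·(-0.25)) / 3 = 4.75/3 = 1.5833
  S[U,V] = ((-1.25)·(-0.5) + (-0.25)·(1.5) + (1.75)·(1.5) + (-0.25)·(-2.5)) / 3 = 3.5/3 = 1.1667
  S[V,V] = ((-0.5)·(-0.5) + (1.5)·(1.5) + (1.5)·(1.5) + (-2.5)·(-2.5)) / 3 = 11/3 = 3.6667
  S = [[1.5833, 1.1667],
 [1.1667, 3.6667]].

Step 3 — invert S. det(S) = 1.5833·3.6667 - (1.1667)² = 4.4444.
  S^{-1} = (1/det) · [[d, -b], [-b, a]] = [[0.825, -0.2625],
 [-0.2625, 0.3562]].

Step 4 — quadratic form (x̄ - mu_0)^T · S^{-1} · (x̄ - mu_0):
  S^{-1} · (x̄ - mu_0) = (0.8625, -0.9562),
  (x̄ - mu_0)^T · [...] = (0.25)·(0.8625) + (-2.5)·(-0.9562) = 2.6063.

Step 5 — scale by n: T² = 4 · 2.6063 = 10.425.

T² ≈ 10.425


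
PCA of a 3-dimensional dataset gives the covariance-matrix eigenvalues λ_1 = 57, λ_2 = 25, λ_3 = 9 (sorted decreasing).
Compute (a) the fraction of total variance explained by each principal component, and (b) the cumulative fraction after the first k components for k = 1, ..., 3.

Step 1 — total variance = trace(Sigma) = Σ λ_i = 57 + 25 + 9 = 91.

Step 2 — fraction explained by component i = λ_i / Σ λ:
  PC1: 57/91 = 0.6264
  PC2: 25/91 = 0.2747
  PC3: 9/91 = 0.0989

Step 3 — cumulative fraction after k components = (λ_1 + ... + λ_k) / Σ λ:
  k = 1: 57/91 = 0.6264
  k = 2: (57 + 25)/91 = 82/91 = 0.9011
  k = 3: (57 + 25 + 9)/91 = 91/91 = 1

Summary (fraction, with percent):

explained: PC1 0.6264 (62.64%), PC2 0.2747 (27.47%), PC3 0.0989 (9.89%);  cumulative: 0.6264, 0.9011, 1


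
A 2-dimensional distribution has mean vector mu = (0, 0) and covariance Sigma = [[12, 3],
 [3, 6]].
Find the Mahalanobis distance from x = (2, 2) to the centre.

Step 1 — centre the observation: (x - mu) = (2, 2).

Step 2 — invert Sigma. det(Sigma) = 12·6 - (3)² = 63.
  Sigma^{-1} = (1/det) · [[d, -b], [-b, a]] = [[0.0952, -0.0476],
 [-0.0476, 0.1905]].

Step 3 — form the quadratic (x - mu)^T · Sigma^{-1} · (x - mu):
  Sigma^{-1} · (x - mu) = (0.0952, 0.2857).
  (x - mu)^T · [Sigma^{-1} · (x - mu)] = (2)·(0.0952) + (2)·(0.2857) = 0.7619.

Step 4 — take square root: d = √(0.7619) ≈ 0.8729.

d(x, mu) = √(0.7619) ≈ 0.8729


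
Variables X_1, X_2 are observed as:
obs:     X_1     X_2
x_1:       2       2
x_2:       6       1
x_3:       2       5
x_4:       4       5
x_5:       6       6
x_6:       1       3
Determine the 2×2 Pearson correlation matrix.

Step 1 — column means:
  mean(X_1) = (2 + 6 + 2 + 4 + 6 + 1) / 6 = 21/6 = 3.5
  mean(X_2) = (2 + 1 + 5 + 5 + 6 + 3) / 6 = 22/6 = 3.6667

Step 2 — sample variances and covariances s[i,j] = (1/(n-1)) · Σ_k (x_{k,i} - mean_i) · (x_{k,j} - mean_j), with n-1 = 5:
  s[X_1,X_1] = ((-1.5)·(-1.5) + (2.5)·(2.5) + (-1.5)·(-1.5) + (0.5)·(0.5) + (2.5)·(2.5) + (-2.5)·(-2.5)) / 5 = 23.5/5 = 4.7
  s[X_1,X_2] = ((-1.5)·(-1.6667) + (2.5)·(-2.6667) + (-1.5)·(1.3333) + (0.5)·(1.3333) + (2.5)·(2.3333) + (-2.5)·(-0.6667)) / 5 = 2/5 = 0.4
  s[X_2,X_2] = ((-1.6667)·(-1.6667) + (-2.6667)·(-2.6667) + (1.3333)·(1.3333) + (1.3333)·(1.3333) + (2.3333)·(2.3333) + (-0.6667)·(-0.6667)) / 5 = 19.3333/5 = 3.8667
  Sample standard deviations s_i = √(s[i,i]):
  s(X_1) = √(4.7) = 2.1679
  s(X_2) = √(3.8667) = 1.9664

Step 3 — r_{ij} = s_{ij} / (s_i · s_j):
  r[X_1,X_1] = 1 (diagonal).
  r[X_1,X_2] = 0.4 / (2.1679 · 1.9664) = 0.4 / 4.263 = 0.0938
  r[X_2,X_2] = 1 (diagonal).

R is symmetric with unit diagonal. Assembling:

R = [[1, 0.0938],
 [0.0938, 1]]


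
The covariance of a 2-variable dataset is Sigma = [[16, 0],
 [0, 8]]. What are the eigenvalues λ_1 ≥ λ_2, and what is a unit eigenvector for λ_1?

Step 1 — characteristic polynomial of 2×2 Sigma:
  det(Sigma - λI) = λ² - trace · λ + det = 0.
  trace = 16 + 8 = 24, det = 16·8 - (0)² = 128.
Step 2 — discriminant:
  Δ = trace² - 4·det = 576 - 512 = 64.
Step 3 — eigenvalues:
  λ = (trace ± √Δ)/2 = (24 ± 8)/2,
  λ_1 = 16,  λ_2 = 8.

Step 4 — unit eigenvector for λ_1: Sigma is diagonal, so its eigenvectors are the coordinate axes. λ_1 = 16 is the diagonal entry on the first coordinate axis, hence
  v_1 = (1, 0) (||v_1|| = 1).

λ_1 = 16,  λ_2 = 8;  v_1 ≈ (1, 0)


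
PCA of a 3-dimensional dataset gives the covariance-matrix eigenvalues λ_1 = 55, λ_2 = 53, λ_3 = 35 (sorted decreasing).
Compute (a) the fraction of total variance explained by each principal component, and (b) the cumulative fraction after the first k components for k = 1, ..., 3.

Step 1 — total variance = trace(Sigma) = Σ λ_i = 55 + 53 + 35 = 143.

Step 2 — fraction explained by component i = λ_i / Σ λ:
  PC1: 55/143 = 0.3846
  PC2: 53/143 = 0.3706
  PC3: 35/143 = 0.2448

Step 3 — cumulative fraction after k components = (λ_1 + ... + λ_k) / Σ λ:
  k = 1: 55/143 = 0.3846
  k = 2: (55 + 53)/143 = 108/143 = 0.7552
  k = 3: (55 + 53 + 35)/143 = 143/143 = 1

Summary (fraction, with percent):

explained: PC1 0.3846 (38.46%), PC2 0.3706 (37.06%), PC3 0.2448 (24.48%);  cumulative: 0.3846, 0.7552, 1


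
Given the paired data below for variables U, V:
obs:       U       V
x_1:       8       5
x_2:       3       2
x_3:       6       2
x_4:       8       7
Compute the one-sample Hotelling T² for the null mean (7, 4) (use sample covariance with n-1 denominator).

Step 1 — sample mean vector:
  mean(U) = (8 + 3 + 6 + 8) / 4 = 25/4 = 6.25
  mean(V) = (5 + 2 + 2 + 7) / 4 = 16/4 = 4
  x̄ = (6.25, 4),  deviation x̄ - mu_0 = (6.25, 4) - (7, 4) = (-0.75, 0).

Step 2 — sample covariance matrix, S[i,j] = (1/(n-1)) · Σ_k (x_{k,i} - mean_i) · (x_{k,j} - mean_j), divisor n-1 = 3:
  S[U,U] = ((1.75)·(1.75) + (-3.25)·(-3.25) + (-0.25)·(-0.25) + (1.75)·(1.75)) / 3 = 16.75/3 = 5.5833
  S[U,V] = ((1.75)·(1) + (-3.25)·(-2) + (-0.25)·(-2) + (1.75)·(3)) / 3 = 14/3 = 4.6667
  S[V,V] = ((1)·(1) + (-2)·(-2) + (-2)·(-2) + (3)·(3)) / 3 = 18/3 = 6
  S = [[5.5833, 4.6667],
 [4.6667, 6]].

Step 3 — invert S. det(S) = 5.5833·6 - (4.6667)² = 11.7222.
  S^{-1} = (1/det) · [[d, -b], [-b, a]] = [[0.5118, -0.3981],
 [-0.3981, 0.4763]].

Step 4 — quadratic form (x̄ - mu_0)^T · S^{-1} · (x̄ - mu_0):
  S^{-1} · (x̄ - mu_0) = (-0.3839, 0.2986),
  (x̄ - mu_0)^T · [...] = (-0.75)·(-0.3839) + (0)·(0.2986) = 0.2879.

Step 5 — scale by n: T² = 4 · 0.2879 = 1.1517.

T² ≈ 1.1517


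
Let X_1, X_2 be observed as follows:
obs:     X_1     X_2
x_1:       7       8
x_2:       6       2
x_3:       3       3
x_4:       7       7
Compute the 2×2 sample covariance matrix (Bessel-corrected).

Step 1 — column means:
  mean(X_1) = (7 + 6 + 3 + 7) / 4 = 23/4 = 5.75
  mean(X_2) = (8 + 2 + 3 + 7) / 4 = 20/4 = 5

Step 2 — sample covariance S[i,j] = (1/(n-1)) · Σ_k (x_{k,i} - mean_i) · (x_{k,j} - mean_j), with n-1 = 3.
  S[X_1,X_1] = ((1.25)·(1.25) + (0.25)·(0.25) + (-2.75)·(-2.75) + (1.25)·(1.25)) / 3 = 10.75/3 = 3.5833
  S[X_1,X_2] = ((1.25)·(3) + (0.25)·(-3) + (-2.75)·(-2) + (1.25)·(2)) / 3 = 11/3 = 3.6667
  S[X_2,X_2] = ((3)·(3) + (-3)·(-3) + (-2)·(-2) + (2)·(2)) / 3 = 26/3 = 8.6667

S is symmetric (S[j,i] = S[i,j]). Assembling:

S = [[3.5833, 3.6667],
 [3.6667, 8.6667]]


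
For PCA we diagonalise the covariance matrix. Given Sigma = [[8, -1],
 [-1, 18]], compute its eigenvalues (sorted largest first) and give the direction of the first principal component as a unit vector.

Step 1 — characteristic polynomial of 2×2 Sigma:
  det(Sigma - λI) = λ² - trace · λ + det = 0.
  trace = 8 + 18 = 26, det = 8·18 - (-1)² = 143.
Step 2 — discriminant:
  Δ = trace² - 4·det = 676 - 572 = 104.
Step 3 — eigenvalues:
  λ = (trace ± √Δ)/2 = (26 ± 10.198)/2,
  λ_1 = 18.099,  λ_2 = 7.901.

Step 4 — unit eigenvector for λ_1: solve (Sigma - λ_1 I)v = 0. First row:
  (8 - 18.099)·v_x + (-1)·v_y = 0, i.e. (-10.099)·v_x + (-1)·v_y = 0,
  so v ∝ (b, λ_1 - a) = (-1, 10.099); multiply by -1 so the first entry is positive: u = (1, -10.099).
  ||u|| = √((1)² + (-10.099)²) = √(102.9902) ≈ 10.1484,
  v_1 = u/||u|| ≈ (0.0985, -0.9951) (||v_1|| = 1).

λ_1 = 18.099,  λ_2 = 7.901;  v_1 ≈ (0.0985, -0.9951)


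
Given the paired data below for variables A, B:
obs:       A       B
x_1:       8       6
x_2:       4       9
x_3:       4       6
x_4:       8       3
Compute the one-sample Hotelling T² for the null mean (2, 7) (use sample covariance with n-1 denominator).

Step 1 — sample mean vector:
  mean(A) = (8 + 4 + 4 + 8) / 4 = 24/4 = 6
  mean(B) = (6 + 9 + 6 + 3) / 4 = 24/4 = 6
  x̄ = (6, 6),  deviation x̄ - mu_0 = (6, 6) - (2, 7) = (4, -1).

Step 2 — sample covariance matrix, S[i,j] = (1/(n-1)) · Σ_k (x_{k,i} - mean_i) · (x_{k,j} - mean_j), divisor n-1 = 3:
  S[A,A] = ((2)·(2) + (-2)·(-2) + (-2)·(-2) + (2)·(2)) / 3 = 16/3 = 5.3333
  S[A,B] = ((2)·(0) + (-2)·(3) + (-2)·(0) + (2)·(-3)) / 3 = -12/3 = -4
  S[B,B] = ((0)·(0) + (3)·(3) + (0)·(0) + (-3)·(-3)) / 3 = 18/3 = 6
  S = [[5.3333, -4],
 [-4, 6]].

Step 3 — invert S. det(S) = 5.3333·6 - (-4)² = 16.
  S^{-1} = (1/det) · [[d, -b], [-b, a]] = [[0.375, 0.25],
 [0.25, 0.3333]].

Step 4 — quadratic form (x̄ - mu_0)^T · S^{-1} · (x̄ - mu_0):
  S^{-1} · (x̄ - mu_0) = (1.25, 0.6667),
  (x̄ - mu_0)^T · [...] = (4)·(1.25) + (-1)·(0.6667) = 4.3333.

Step 5 — scale by n: T² = 4 · 4.3333 = 17.3333.

T² ≈ 17.3333


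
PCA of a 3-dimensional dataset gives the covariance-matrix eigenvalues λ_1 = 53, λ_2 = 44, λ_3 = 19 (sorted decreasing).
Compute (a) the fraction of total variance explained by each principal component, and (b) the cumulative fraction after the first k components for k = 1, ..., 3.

Step 1 — total variance = trace(Sigma) = Σ λ_i = 53 + 44 + 19 = 116.

Step 2 — fraction explained by component i = λ_i / Σ λ:
  PC1: 53/116 = 0.4569
  PC2: 44/116 = 0.3793
  PC3: 19/116 = 0.1638

Step 3 — cumulative fraction after k components = (λ_1 + ... + λ_k) / Σ λ:
  k = 1: 53/116 = 0.4569
  k = 2: (53 + 44)/116 = 97/116 = 0.8362
  k = 3: (53 + 44 + 19)/116 = 116/116 = 1

Summary (fraction, with percent):

explained: PC1 0.4569 (45.69%), PC2 0.3793 (37.93%), PC3 0.1638 (16.38%);  cumulative: 0.4569, 0.8362, 1


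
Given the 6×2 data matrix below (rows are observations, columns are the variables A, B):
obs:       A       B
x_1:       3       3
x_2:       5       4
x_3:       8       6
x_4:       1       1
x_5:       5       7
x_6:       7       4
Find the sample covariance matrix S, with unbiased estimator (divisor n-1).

Step 1 — column means:
  mean(A) = (3 + 5 + 8 + 1 + 5 + 7) / 6 = 29/6 = 4.8333
  mean(B) = (3 + 4 + 6 + 1 + 7 + 4) / 6 = 25/6 = 4.1667

Step 2 — sample covariance S[i,j] = (1/(n-1)) · Σ_k (x_{k,i} - mean_i) · (x_{k,j} - mean_j), with n-1 = 5.
  S[A,A] = ((-1.8333)·(-1.8333) + (0.1667)·(0.1667) + (3.1667)·(3.1667) + (-3.8333)·(-3.8333) + (0.1667)·(0.1667) + (2.1667)·(2.1667)) / 5 = 32.8333/5 = 6.5667
  S[A,B] = ((-1.8333)·(-1.1667) + (0.1667)·(-0.1667) + (3.1667)·(1.8333) + (-3.8333)·(-3.1667) + (0.1667)·(2.8333) + (2.1667)·(-0.1667)) / 5 = 20.1667/5 = 4.0333
  S[B,B] = ((-1.1667)·(-1.1667) + (-0.1667)·(-0.1667) + (1.8333)·(1.8333) + (-3.1667)·(-3.1667) + (2.8333)·(2.8333) + (-0.1667)·(-0.1667)) / 5 = 22.8333/5 = 4.5667

S is symmetric (S[j,i] = S[i,j]). Assembling:

S = [[6.5667, 4.0333],
 [4.0333, 4.5667]]


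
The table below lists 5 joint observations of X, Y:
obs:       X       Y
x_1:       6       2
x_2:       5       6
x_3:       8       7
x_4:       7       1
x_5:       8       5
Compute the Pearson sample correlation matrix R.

Step 1 — column means:
  mean(X) = (6 + 5 + 8 + 7 + 8) / 5 = 34/5 = 6.8
  mean(Y) = (2 + 6 + 7 + 1 + 5) / 5 = 21/5 = 4.2

Step 2 — sample variances and covariances s[i,j] = (1/(n-1)) · Σ_k (x_{k,i} - mean_i) · (x_{k,j} - mean_j), with n-1 = 4:
  s[X,X] = ((-0.8)·(-0.8) + (-1.8)·(-1.8) + (1.2)·(1.2) + (0.2)·(0.2) + (1.2)·(1.2)) / 4 = 6.8/4 = 1.7
  s[X,Y] = ((-0.8)·(-2.2) + (-1.8)·(1.8) + (1.2)·(2.8) + (0.2)·(-3.2) + (1.2)·(0.8)) / 4 = 2.2/4 = 0.55
  s[Y,Y] = ((-2.2)·(-2.2) + (1.8)·(1.8) + (2.8)·(2.8) + (-3.2)·(-3.2) + (0.8)·(0.8)) / 4 = 26.8/4 = 6.7
  Sample standard deviations s_i = √(s[i,i]):
  s(X) = √(1.7) = 1.3038
  s(Y) = √(6.7) = 2.5884

Step 3 — r_{ij} = s_{ij} / (s_i · s_j):
  r[X,X] = 1 (diagonal).
  r[X,Y] = 0.55 / (1.3038 · 2.5884) = 0.55 / 3.3749 = 0.163
  r[Y,Y] = 1 (diagonal).

R is symmetric with unit diagonal. Assembling:

R = [[1, 0.163],
 [0.163, 1]]


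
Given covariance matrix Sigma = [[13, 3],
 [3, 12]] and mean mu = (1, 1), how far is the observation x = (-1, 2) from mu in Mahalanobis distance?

Step 1 — centre the observation: (x - mu) = (-2, 1).

Step 2 — invert Sigma. det(Sigma) = 13·12 - (3)² = 147.
  Sigma^{-1} = (1/det) · [[d, -b], [-b, a]] = [[0.0816, -0.0204],
 [-0.0204, 0.0884]].

Step 3 — form the quadratic (x - mu)^T · Sigma^{-1} · (x - mu):
  Sigma^{-1} · (x - mu) = (-0.1837, 0.1293).
  (x - mu)^T · [Sigma^{-1} · (x - mu)] = (-2)·(-0.1837) + (1)·(0.1293) = 0.4966.

Step 4 — take square root: d = √(0.4966) ≈ 0.7047.

d(x, mu) = √(0.4966) ≈ 0.7047


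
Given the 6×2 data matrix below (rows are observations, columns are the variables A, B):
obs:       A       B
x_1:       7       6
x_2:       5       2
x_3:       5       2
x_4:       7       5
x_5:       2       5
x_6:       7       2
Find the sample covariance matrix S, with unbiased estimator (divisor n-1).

Step 1 — column means:
  mean(A) = (7 + 5 + 5 + 7 + 2 + 7) / 6 = 33/6 = 5.5
  mean(B) = (6 + 2 + 2 + 5 + 5 + 2) / 6 = 22/6 = 3.6667

Step 2 — sample covariance S[i,j] = (1/(n-1)) · Σ_k (x_{k,i} - mean_i) · (x_{k,j} - mean_j), with n-1 = 5.
  S[A,A] = ((1.5)·(1.5) + (-0.5)·(-0.5) + (-0.5)·(-0.5) + (1.5)·(1.5) + (-3.5)·(-3.5) + (1.5)·(1.5)) / 5 = 19.5/5 = 3.9
  S[A,B] = ((1.5)·(2.3333) + (-0.5)·(-1.6667) + (-0.5)·(-1.6667) + (1.5)·(1.3333) + (-3.5)·(1.3333) + (1.5)·(-1.6667)) / 5 = 0/5 = 0
  S[B,B] = ((2.3333)·(2.3333) + (-1.6667)·(-1.6667) + (-1.6667)·(-1.6667) + (1.3333)·(1.3333) + (1.3333)·(1.3333) + (-1.6667)·(-1.6667)) / 5 = 17.3333/5 = 3.4667

S is symmetric (S[j,i] = S[i,j]). Assembling:

S = [[3.9, 0],
 [0, 3.4667]]


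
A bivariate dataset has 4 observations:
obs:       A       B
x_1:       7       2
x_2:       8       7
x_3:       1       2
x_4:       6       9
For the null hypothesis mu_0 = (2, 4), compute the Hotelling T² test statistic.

Step 1 — sample mean vector:
  mean(A) = (7 + 8 + 1 + 6) / 4 = 22/4 = 5.5
  mean(B) = (2 + 7 + 2 + 9) / 4 = 20/4 = 5
  x̄ = (5.5, 5),  deviation x̄ - mu_0 = (5.5, 5) - (2, 4) = (3.5, 1).

Step 2 — sample covariance matrix, S[i,j] = (1/(n-1)) · Σ_k (x_{k,i} - mean_i) · (x_{k,j} - mean_j), divisor n-1 = 3:
  S[A,A] = ((1.5)·(1.5) + (2.5)·(2.5) + (-4.5)·(-4.5) + (0.5)·(0.5)) / 3 = 29/3 = 9.6667
  S[A,B] = ((1.5)·(-3) + (2.5)·(2) + (-4.5)·(-3) + (0.5)·(4)) / 3 = 16/3 = 5.3333
  S[B,B] = ((-3)·(-3) + (2)·(2) + (-3)·(-3) + (4)·(4)) / 3 = 38/3 = 12.6667
  S = [[9.6667, 5.3333],
 [5.3333, 12.6667]].

Step 3 — invert S. det(S) = 9.6667·12.6667 - (5.3333)² = 94.
  S^{-1} = (1/det) · [[d, -b], [-b, a]] = [[0.1348, -0.0567],
 [-0.0567, 0.1028]].

Step 4 — quadratic form (x̄ - mu_0)^T · S^{-1} · (x̄ - mu_0):
  S^{-1} · (x̄ - mu_0) = (0.4149, -0.0957),
  (x̄ - mu_0)^T · [...] = (3.5)·(0.4149) + (1)·(-0.0957) = 1.3564.

Step 5 — scale by n: T² = 4 · 1.3564 = 5.4255.

T² ≈ 5.4255


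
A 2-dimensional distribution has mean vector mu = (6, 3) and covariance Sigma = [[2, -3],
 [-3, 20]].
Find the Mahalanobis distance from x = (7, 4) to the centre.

Step 1 — centre the observation: (x - mu) = (1, 1).

Step 2 — invert Sigma. det(Sigma) = 2·20 - (-3)² = 31.
  Sigma^{-1} = (1/det) · [[d, -b], [-b, a]] = [[0.6452, 0.0968],
 [0.0968, 0.0645]].

Step 3 — form the quadratic (x - mu)^T · Sigma^{-1} · (x - mu):
  Sigma^{-1} · (x - mu) = (0.7419, 0.1613).
  (x - mu)^T · [Sigma^{-1} · (x - mu)] = (1)·(0.7419) + (1)·(0.1613) = 0.9032.

Step 4 — take square root: d = √(0.9032) ≈ 0.9504.

d(x, mu) = √(0.9032) ≈ 0.9504


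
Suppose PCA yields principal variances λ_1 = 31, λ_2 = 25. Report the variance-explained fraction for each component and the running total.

Step 1 — total variance = trace(Sigma) = Σ λ_i = 31 + 25 = 56.

Step 2 — fraction explained by component i = λ_i / Σ λ:
  PC1: 31/56 = 0.5536
  PC2: 25/56 = 0.4464

Step 3 — cumulative fraction after k components = (λ_1 + ... + λ_k) / Σ λ:
  k = 1: 31/56 = 0.5536
  k = 2: (31 + 25)/56 = 56/56 = 1

Summary (fraction, with percent):

explained: PC1 0.5536 (55.36%), PC2 0.4464 (44.64%);  cumulative: 0.5536, 1


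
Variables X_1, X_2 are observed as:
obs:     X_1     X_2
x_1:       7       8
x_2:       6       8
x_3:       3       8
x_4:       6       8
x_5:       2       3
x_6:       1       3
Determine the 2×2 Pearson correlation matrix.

Step 1 — column means:
  mean(X_1) = (7 + 6 + 3 + 6 + 2 + 1) / 6 = 25/6 = 4.1667
  mean(X_2) = (8 + 8 + 8 + 8 + 3 + 3) / 6 = 38/6 = 6.3333

Step 2 — sample variances and covariances s[i,j] = (1/(n-1)) · Σ_k (x_{k,i} - mean_i) · (x_{k,j} - mean_j), with n-1 = 5:
  s[X_1,X_1] = ((2.8333)·(2.8333) + (1.8333)·(1.8333) + (-1.1667)·(-1.1667) + (1.8333)·(1.8333) + (-2.1667)·(-2.1667) + (-3.1667)·(-3.1667)) / 5 = 30.8333/5 = 6.1667
  s[X_1,X_2] = ((2.8333)·(1.6667) + (1.8333)·(1.6667) + (-1.1667)·(1.6667) + (1.8333)·(1.6667) + (-2.1667)·(-3.3333) + (-3.1667)·(-3.3333)) / 5 = 26.6667/5 = 5.3333
  s[X_2,X_2] = ((1.6667)·(1.6667) + (1.6667)·(1.6667) + (1.6667)·(1.6667) + (1.6667)·(1.6667) + (-3.3333)·(-3.3333) + (-3.3333)·(-3.3333)) / 5 = 33.3333/5 = 6.6667
  Sample standard deviations s_i = √(s[i,i]):
  s(X_1) = √(6.1667) = 2.4833
  s(X_2) = √(6.6667) = 2.582

Step 3 — r_{ij} = s_{ij} / (s_i · s_j):
  r[X_1,X_1] = 1 (diagonal).
  r[X_1,X_2] = 5.3333 / (2.4833 · 2.582) = 5.3333 / 6.4118 = 0.8318
  r[X_2,X_2] = 1 (diagonal).

R is symmetric with unit diagonal. Assembling:

R = [[1, 0.8318],
 [0.8318, 1]]


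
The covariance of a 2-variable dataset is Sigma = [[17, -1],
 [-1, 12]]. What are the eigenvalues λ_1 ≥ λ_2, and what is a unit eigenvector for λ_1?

Step 1 — characteristic polynomial of 2×2 Sigma:
  det(Sigma - λI) = λ² - trace · λ + det = 0.
  trace = 17 + 12 = 29, det = 17·12 - (-1)² = 203.
Step 2 — discriminant:
  Δ = trace² - 4·det = 841 - 812 = 29.
Step 3 — eigenvalues:
  λ = (trace ± √Δ)/2 = (29 ± 5.3852)/2,
  λ_1 = 17.1926,  λ_2 = 11.8074.

Step 4 — unit eigenvector for λ_1: solve (Sigma - λ_1 I)v = 0. First row:
  (17 - 17.1926)·v_x + (-1)·v_y = 0, i.e. (-0.1926)·v_x + (-1)·v_y = 0,
  so v ∝ (b, λ_1 - a) = (-1, 0.1926); multiply by -1 so the first entry is positive: u = (1, -0.1926).
  ||u|| = √((1)² + (-0.1926)²) = √(1.0371) ≈ 1.0184,
  v_1 = u/||u|| ≈ (0.982, -0.1891) (||v_1|| = 1).

λ_1 = 17.1926,  λ_2 = 11.8074;  v_1 ≈ (0.982, -0.1891)


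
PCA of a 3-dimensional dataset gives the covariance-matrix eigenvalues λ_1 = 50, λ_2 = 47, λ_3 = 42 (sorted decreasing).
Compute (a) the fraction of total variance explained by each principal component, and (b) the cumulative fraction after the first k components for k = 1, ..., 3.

Step 1 — total variance = trace(Sigma) = Σ λ_i = 50 + 47 + 42 = 139.

Step 2 — fraction explained by component i = λ_i / Σ λ:
  PC1: 50/139 = 0.3597
  PC2: 47/139 = 0.3381
  PC3: 42/139 = 0.3022

Step 3 — cumulative fraction after k components = (λ_1 + ... + λ_k) / Σ λ:
  k = 1: 50/139 = 0.3597
  k = 2: (50 + 47)/139 = 97/139 = 0.6978
  k = 3: (50 + 47 + 42)/139 = 139/139 = 1

Summary (fraction, with percent):

explained: PC1 0.3597 (35.97%), PC2 0.3381 (33.81%), PC3 0.3022 (30.22%);  cumulative: 0.3597, 0.6978, 1


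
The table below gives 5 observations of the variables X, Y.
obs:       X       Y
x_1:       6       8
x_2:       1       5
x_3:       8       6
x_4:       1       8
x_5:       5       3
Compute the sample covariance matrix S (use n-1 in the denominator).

Step 1 — column means:
  mean(X) = (6 + 1 + 8 + 1 + 5) / 5 = 21/5 = 4.2
  mean(Y) = (8 + 5 + 6 + 8 + 3) / 5 = 30/5 = 6

Step 2 — sample covariance S[i,j] = (1/(n-1)) · Σ_k (x_{k,i} - mean_i) · (x_{k,j} - mean_j), with n-1 = 4.
  S[X,X] = ((1.8)·(1.8) + (-3.2)·(-3.2) + (3.8)·(3.8) + (-3.2)·(-3.2) + (0.8)·(0.8)) / 4 = 38.8/4 = 9.7
  S[X,Y] = ((1.8)·(2) + (-3.2)·(-1) + (3.8)·(0) + (-3.2)·(2) + (0.8)·(-3)) / 4 = -2/4 = -0.5
  S[Y,Y] = ((2)·(2) + (-1)·(-1) + (0)·(0) + (2)·(2) + (-3)·(-3)) / 4 = 18/4 = 4.5

S is symmetric (S[j,i] = S[i,j]). Assembling:

S = [[9.7, -0.5],
 [-0.5, 4.5]]


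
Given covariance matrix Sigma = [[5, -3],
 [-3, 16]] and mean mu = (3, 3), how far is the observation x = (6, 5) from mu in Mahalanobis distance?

Step 1 — centre the observation: (x - mu) = (3, 2).

Step 2 — invert Sigma. det(Sigma) = 5·16 - (-3)² = 71.
  Sigma^{-1} = (1/det) · [[d, -b], [-b, a]] = [[0.2254, 0.0423],
 [0.0423, 0.0704]].

Step 3 — form the quadratic (x - mu)^T · Sigma^{-1} · (x - mu):
  Sigma^{-1} · (x - mu) = (0.7606, 0.2676).
  (x - mu)^T · [Sigma^{-1} · (x - mu)] = (3)·(0.7606) + (2)·(0.2676) = 2.8169.

Step 4 — take square root: d = √(2.8169) ≈ 1.6784.

d(x, mu) = √(2.8169) ≈ 1.6784


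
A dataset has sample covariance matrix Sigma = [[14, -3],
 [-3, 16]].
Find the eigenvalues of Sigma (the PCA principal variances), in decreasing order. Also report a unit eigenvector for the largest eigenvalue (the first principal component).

Step 1 — characteristic polynomial of 2×2 Sigma:
  det(Sigma - λI) = λ² - trace · λ + det = 0.
  trace = 14 + 16 = 30, det = 14·16 - (-3)² = 215.
Step 2 — discriminant:
  Δ = trace² - 4·det = 900 - 860 = 40.
Step 3 — eigenvalues:
  λ = (trace ± √Δ)/2 = (30 ± 6.3246)/2,
  λ_1 = 18.1623,  λ_2 = 11.8377.

Step 4 — unit eigenvector for λ_1: solve (Sigma - λ_1 I)v = 0. First row:
  (14 - 18.1623)·v_x + (-3)·v_y = 0, i.e. (-4.1623)·v_x + (-3)·v_y = 0,
  so v ∝ (b, λ_1 - a) = (-3, 4.1623); multiply by -1 so the first entry is positive: u = (3, -4.1623).
  ||u|| = √((3)² + (-4.1623)²) = √(26.3246) ≈ 5.1307,
  v_1 = u/||u|| ≈ (0.5847, -0.8112) (||v_1|| = 1).

λ_1 = 18.1623,  λ_2 = 11.8377;  v_1 ≈ (0.5847, -0.8112)


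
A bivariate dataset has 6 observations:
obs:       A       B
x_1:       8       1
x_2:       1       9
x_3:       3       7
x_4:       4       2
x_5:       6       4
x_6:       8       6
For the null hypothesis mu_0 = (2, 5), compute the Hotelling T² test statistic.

Step 1 — sample mean vector:
  mean(A) = (8 + 1 + 3 + 4 + 6 + 8) / 6 = 30/6 = 5
  mean(B) = (1 + 9 + 7 + 2 + 4 + 6) / 6 = 29/6 = 4.8333
  x̄ = (5, 4.8333),  deviation x̄ - mu_0 = (5, 4.8333) - (2, 5) = (3, -0.1667).

Step 2 — sample covariance matrix, S[i,j] = (1/(n-1)) · Σ_k (x_{k,i} - mean_i) · (x_{k,j} - mean_j), divisor n-1 = 5:
  S[A,A] = ((3)·(3) + (-4)·(-4) + (-2)·(-2) + (-1)·(-1) + (1)·(1) + (3)·(3)) / 5 = 40/5 = 8
  S[A,B] = ((3)·(-3.8333) + (-4)·(4.1667) + (-2)·(2.1667) + (-1)·(-2.8333) + (1)·(-0.8333) + (3)·(1.1667)) / 5 = -27/5 = -5.4
  S[B,B] = ((-3.8333)·(-3.8333) + (4.1667)·(4.1667) + (2.1667)·(2.1667) + (-2.8333)·(-2.8333) + (-0.8333)·(-0.8333) + (1.1667)·(1.1667)) / 5 = 46.8333/5 = 9.3667
  S = [[8, -5.4],
 [-5.4, 9.3667]].

Step 3 — invert S. det(S) = 8·9.3667 - (-5.4)² = 45.7733.
  S^{-1} = (1/det) · [[d, -b], [-b, a]] = [[0.2046, 0.118],
 [0.118, 0.1748]].

Step 4 — quadratic form (x̄ - mu_0)^T · S^{-1} · (x̄ - mu_0):
  S^{-1} · (x̄ - mu_0) = (0.5942, 0.3248),
  (x̄ - mu_0)^T · [...] = (3)·(0.5942) + (-0.1667)·(0.3248) = 1.7286.

Step 5 — scale by n: T² = 6 · 1.7286 = 10.3714.

T² ≈ 10.3714
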